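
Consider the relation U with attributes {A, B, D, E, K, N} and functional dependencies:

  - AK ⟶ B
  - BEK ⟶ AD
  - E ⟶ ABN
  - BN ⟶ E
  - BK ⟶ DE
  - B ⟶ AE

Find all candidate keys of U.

{A, K}, {B, K}, {E, K}

{A, K}⁺: AK→B adds B; BK→DE adds D, E; E→ABN adds N → {A, B, D, E, K, N}.
{B, K}⁺: BK→DE adds D, E; B→AE adds A; E→ABN adds N → {A, B, D, E, K, N}.
{E, K}⁺: E→ABN adds A, B, N; BK→DE adds D → {A, B, D, E, K, N}.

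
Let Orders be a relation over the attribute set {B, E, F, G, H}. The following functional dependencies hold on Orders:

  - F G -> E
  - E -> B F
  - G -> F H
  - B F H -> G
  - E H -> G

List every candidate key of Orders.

{G}, {E, H}, {B, F, H}

{G}⁺: G→FH adds F, H; FG→E adds E; E→BF adds B → {B, E, F, G, H}.
{E, H}⁺: E→BF adds B, F; BFH→G adds G → {B, E, F, G, H}. Minimal: {H}⁺ = {H}; {E}⁺ = {B, E, F} — none reach the full schema.
{B, F, H}⁺: BFH→G adds G; FG→E adds E → {B, E, F, G, H}. Minimal: {F, H}⁺ = {F, H}; {B, H}⁺ = {B, H}; {B, F}⁺ = {B, F} — none reach the full schema.
Any other superkey contains one of these as a subset, so there are no further candidate keys.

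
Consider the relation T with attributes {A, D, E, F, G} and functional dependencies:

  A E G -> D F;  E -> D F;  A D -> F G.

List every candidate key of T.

{A, E}

Attributes A, E never appear on any right-hand side, so every candidate key must contain {A, E}.
{A, E}⁺ = {A, D, E, F, G}, which is all of the schema, so {A, E} is the only candidate key.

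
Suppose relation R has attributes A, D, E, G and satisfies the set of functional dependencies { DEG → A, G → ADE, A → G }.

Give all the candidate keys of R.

{A}⁺: A→G adds G; G→ADE adds D, E → {A, D, E, G}.
{G}⁺: G→ADE adds A, D, E → {A, D, E, G}.

{A}, {G}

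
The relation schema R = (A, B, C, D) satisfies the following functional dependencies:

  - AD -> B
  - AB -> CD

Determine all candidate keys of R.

Attribute A never appears on the right-hand side of any dependency, so A must belong to every candidate key.
{A}⁺ = {A}, which is not all of the schema, so we must add further attributes.
{A, B}⁺: AB→CD adds C, D → {A, B, C, D}. Minimal: {B}⁺ = {B}; {A}⁺ = {A} — none reach the full schema.
{A, D}⁺: AD→B adds B; AB→CD adds C → {A, B, C, D}. Minimal: {D}⁺ = {D}; {A}⁺ = {A} — none reach the full schema.
Any other superkey contains one of these as a subset, so there are no further candidate keys.

AB, AD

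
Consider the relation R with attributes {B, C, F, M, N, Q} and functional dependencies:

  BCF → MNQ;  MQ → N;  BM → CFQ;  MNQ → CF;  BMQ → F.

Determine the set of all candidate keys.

Attribute B never appears on the right-hand side of any dependency, so B must belong to every candidate key.
{B}⁺ = {B}, which is not all of the schema, so we must add further attributes.
{B, M}⁺: BM→CFQ adds C, F, Q; BCF→MNQ adds N → {B, C, F, M, N, Q}. Minimal: {M}⁺ = {M}; {B}⁺ = {B} — none reach the full schema.
{B, C, F}⁺: BCF→MNQ adds M, N, Q → {B, C, F, M, N, Q}. Minimal: {C, F}⁺ = {C, F}; {B, F}⁺ = {B, F}; {B, C}⁺ = {B, C} — none reach the full schema.
Any other superkey contains one of these as a subset, so there are no further candidate keys.

{B, M}; {B, C, F}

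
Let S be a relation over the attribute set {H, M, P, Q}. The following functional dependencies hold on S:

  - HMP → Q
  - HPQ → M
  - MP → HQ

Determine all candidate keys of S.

Attribute P never appears on the right-hand side of any dependency, so P must belong to every candidate key.
{P}⁺ = {P}, which is not all of the schema, so we must add further attributes.
{M, P}⁺: MP→HQ adds H, Q → {H, M, P, Q}.
{H, P, Q}⁺: HPQ→M adds M → {H, M, P, Q}.
Any other superkey contains one of these as a subset, so there are no further candidate keys.

(M, P), (H, P, Q)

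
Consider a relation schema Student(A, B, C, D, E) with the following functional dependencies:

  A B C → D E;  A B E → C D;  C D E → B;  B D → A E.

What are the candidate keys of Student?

BD, ABC, ABE, CDE

{B, D}⁺: BD→AE adds A, E; ABE→CD adds C → {A, B, C, D, E}.
{A, B, C}⁺: ABC→DE adds D, E → {A, B, C, D, E}.
{A, B, E}⁺: ABE→CD adds C, D → {A, B, C, D, E}.
{C, D, E}⁺: CDE→B adds B; BD→AE adds A → {A, B, C, D, E}.
Any other superkey contains one of these as a subset, so there are no further candidate keys.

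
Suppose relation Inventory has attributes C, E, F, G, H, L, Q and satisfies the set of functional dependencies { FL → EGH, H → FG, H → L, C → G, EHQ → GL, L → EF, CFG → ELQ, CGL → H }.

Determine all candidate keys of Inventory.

{C, F}, {C, H}, {C, L}

Attribute C never appears on the right-hand side of any dependency, so C must belong to every candidate key.
{C}⁺ = {C, G}, which is not all of the schema, so we must add further attributes.
{C, F}⁺: C→G adds G; CFG→ELQ adds E, L, Q; CGL→H adds H → {C, E, F, G, H, L, Q}. Minimal: {F}⁺ = {F}; {C}⁺ = {C, G} — none reach the full schema.
{C, H}⁺: H→FG adds F, G; H→L adds L; L→EF adds E; CFG→ELQ adds Q → {C, E, F, G, H, L, Q}. Minimal: {H}⁺ = {E, F, G, H, L}; {C}⁺ = {C, G} — none reach the full schema.
{C, L}⁺: C→G adds G; L→EF adds E, F; CFG→ELQ adds Q; CGL→H adds H → {C, E, F, G, H, L, Q}. Minimal: {L}⁺ = {E, F, G, H, L}; {C}⁺ = {C, G} — none reach the full schema.
Any other superkey contains one of these as a subset, so there are no further candidate keys.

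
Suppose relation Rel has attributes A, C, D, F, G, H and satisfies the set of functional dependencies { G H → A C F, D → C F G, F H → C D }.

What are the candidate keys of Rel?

Attribute H never appears on the right-hand side of any dependency, so H must belong to every candidate key.
{H}⁺ = {H}, which is not all of the schema, so we must add further attributes.
{D, H}⁺: D→CFG adds C, F, G; GH→ACF adds A → {A, C, D, F, G, H}. Minimal: {H}⁺ = {H}; {D}⁺ = {C, D, F, G} — none reach the full schema.
{F, H}⁺: FH→CD adds C, D; D→CFG adds G; GH→ACF adds A → {A, C, D, F, G, H}. Minimal: {H}⁺ = {H}; {F}⁺ = {F} — none reach the full schema.
{G, H}⁺: GH→ACF adds A, C, F; FH→CD adds D → {A, C, D, F, G, H}. Minimal: {H}⁺ = {H}; {G}⁺ = {G} — none reach the full schema.
Any other superkey contains one of these as a subset, so there are no further candidate keys.

DH, FH, GH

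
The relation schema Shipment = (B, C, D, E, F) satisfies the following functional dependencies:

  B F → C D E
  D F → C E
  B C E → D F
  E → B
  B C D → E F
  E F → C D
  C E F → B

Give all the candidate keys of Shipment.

{B, F}; {C, E}; {D, F}; {E, F}; {B, C, D}

{B, F}⁺: BF→CDE adds C, D, E → {B, C, D, E, F}. Minimal: {F}⁺ = {F}; {B}⁺ = {B} — none reach the full schema.
{C, E}⁺: E→B adds B; BCE→DF adds D, F → {B, C, D, E, F}. Minimal: {E}⁺ = {B, E}; {C}⁺ = {C} — none reach the full schema.
{D, F}⁺: DF→CE adds C, E; E→B adds B → {B, C, D, E, F}. Minimal: {F}⁺ = {F}; {D}⁺ = {D} — none reach the full schema.
{E, F}⁺: E→B adds B; EF→CD adds C, D → {B, C, D, E, F}. Minimal: {F}⁺ = {F}; {E}⁺ = {B, E} — none reach the full schema.
{B, C, D}⁺: BCD→EF adds E, F → {B, C, D, E, F}. Minimal: {C, D}⁺ = {C, D}; {B, D}⁺ = {B, D}; {B, C}⁺ = {B, C} — none reach the full schema.
Any other superkey contains one of these as a subset, so there are no further candidate keys.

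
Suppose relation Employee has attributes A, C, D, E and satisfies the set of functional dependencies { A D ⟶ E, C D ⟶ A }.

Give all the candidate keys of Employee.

(C, D)

Attributes C, D never appear on any right-hand side, so every candidate key must contain {C, D}.
{C, D}⁺ = {A, C, D, E}, which is all of the schema, so {C, D} is the only candidate key.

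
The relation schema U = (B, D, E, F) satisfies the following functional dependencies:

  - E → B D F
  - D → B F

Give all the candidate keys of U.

E

Attribute E never appears on the right-hand side of any dependency, so E must belong to every candidate key.
{E}⁺ = {B, D, E, F}, which is all of the schema, so {E} is the only candidate key.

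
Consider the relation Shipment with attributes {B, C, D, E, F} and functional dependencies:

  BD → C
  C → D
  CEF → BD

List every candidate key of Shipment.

Attributes E, F never appear on any right-hand side, so every candidate key must contain {E, F}.
{E, F}⁺ = {E, F}, which is not all of the schema, so we must add further attributes.
{C, E, F}⁺: C→D adds D; CEF→BD adds B → {B, C, D, E, F}. Minimal: {E, F}⁺ = {E, F}; {C, F}⁺ = {C, D, F}; {C, E}⁺ = {C, D, E} — none reach the full schema.
{B, D, E, F}⁺: BD→C adds C → {B, C, D, E, F}. Minimal: {D, E, F}⁺ = {D, E, F}; {B, E, F}⁺ = {B, E, F}; {B, D, F}⁺ = {B, C, D, F}; … — none reach the full schema.

CEF, BDEF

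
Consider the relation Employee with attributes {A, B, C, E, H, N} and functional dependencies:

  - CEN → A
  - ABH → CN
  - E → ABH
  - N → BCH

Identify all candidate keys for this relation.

{E}⁺: E→ABH adds A, B, H; ABH→CN adds C, N → {A, B, C, E, H, N}.

{E}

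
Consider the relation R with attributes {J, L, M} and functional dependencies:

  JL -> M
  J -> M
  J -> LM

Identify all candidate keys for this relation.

(J)

Attribute J never appears on the right-hand side of any dependency, so J must belong to every candidate key.
{J}⁺ = {J, L, M}, which is all of the schema, so {J} is the only candidate key.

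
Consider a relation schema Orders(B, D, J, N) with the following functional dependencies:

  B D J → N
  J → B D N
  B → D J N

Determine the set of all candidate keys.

{B}⁺: B→DJN adds D, J, N → {B, D, J, N}.
{J}⁺: J→BDN adds B, D, N → {B, D, J, N}.
Any other superkey contains one of these as a subset, so there are no further candidate keys.

B, J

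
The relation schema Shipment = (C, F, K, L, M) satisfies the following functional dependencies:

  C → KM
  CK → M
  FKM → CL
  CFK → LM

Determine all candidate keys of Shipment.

Attribute F never appears on the right-hand side of any dependency, so F must belong to every candidate key.
{F}⁺ = {F}, which is not all of the schema, so we must add further attributes.
{C, F}⁺: C→KM adds K, M; FKM→CL adds L → {C, F, K, L, M}.
{F, K, M}⁺: FKM→CL adds C, L → {C, F, K, L, M}.
Any other superkey contains one of these as a subset, so there are no further candidate keys.

CF; FKM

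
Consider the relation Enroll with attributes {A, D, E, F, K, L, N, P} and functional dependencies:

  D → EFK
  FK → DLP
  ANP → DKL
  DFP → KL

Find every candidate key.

{A, D, N}, {A, N, P}, {A, F, K, N}

Attributes A, N never appear on any right-hand side, so every candidate key must contain {A, N}.
{A, N}⁺ = {A, N}, which is not all of the schema, so we must add further attributes.
{A, D, N}⁺: D→EFK adds E, F, K; FK→DLP adds L, P → {A, D, E, F, K, L, N, P}. Minimal: {D, N}⁺ = {D, E, F, K, L, N, P}; {A, N}⁺ = {A, N}; {A, D}⁺ = {A, D, E, F, K, L, P} — none reach the full schema.
{A, N, P}⁺: ANP→DKL adds D, K, L; D→EFK adds E, F → {A, D, E, F, K, L, N, P}. Minimal: {N, P}⁺ = {N, P}; {A, P}⁺ = {A, P}; {A, N}⁺ = {A, N} — none reach the full schema.
{A, F, K, N}⁺: FK→DLP adds D, L, P; D→EFK adds E → {A, D, E, F, K, L, N, P}. Minimal: {F, K, N}⁺ = {D, E, F, K, L, N, P}; {A, K, N}⁺ = {A, K, N}; {A, F, N}⁺ = {A, F, N}; … — none reach the full schema.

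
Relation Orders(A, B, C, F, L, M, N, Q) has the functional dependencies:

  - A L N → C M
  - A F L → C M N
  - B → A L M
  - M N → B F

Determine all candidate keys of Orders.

Attribute Q never appears on the right-hand side of any dependency, so Q must belong to every candidate key.
{Q}⁺ = {Q}, which is not all of the schema, so we must add further attributes.
{B, F, Q}⁺: B→ALM adds A, L, M; AFL→CMN adds C, N → {A, B, C, F, L, M, N, Q}.
{B, N, Q}⁺: B→ALM adds A, L, M; MN→BF adds F; ALN→CM adds C → {A, B, C, F, L, M, N, Q}.
{M, N, Q}⁺: MN→BF adds B, F; B→ALM adds A, L; ALN→CM adds C → {A, B, C, F, L, M, N, Q}.
{A, F, L, Q}⁺: AFL→CMN adds C, M, N; MN→BF adds B → {A, B, C, F, L, M, N, Q}.
{A, L, N, Q}⁺: ALN→CM adds C, M; MN→BF adds B, F → {A, B, C, F, L, M, N, Q}.
Any other superkey contains one of these as a subset, so there are no further candidate keys.

BFQ, BNQ, MNQ, AFLQ, ALNQ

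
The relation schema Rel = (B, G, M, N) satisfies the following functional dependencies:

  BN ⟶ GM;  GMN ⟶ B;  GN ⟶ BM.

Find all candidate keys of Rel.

Attribute N never appears on the right-hand side of any dependency, so N must belong to every candidate key.
{N}⁺ = {N}, which is not all of the schema, so we must add further attributes.
{B, N}⁺: BN→GM adds G, M → {B, G, M, N}.
{G, N}⁺: GN→BM adds B, M → {B, G, M, N}.

(B, N); (G, N)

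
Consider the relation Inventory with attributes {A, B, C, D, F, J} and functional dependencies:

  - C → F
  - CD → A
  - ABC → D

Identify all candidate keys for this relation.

Attributes B, C, J never appear on any right-hand side, so every candidate key must contain {B, C, J}.
{B, C, J}⁺ = {B, C, F, J}, which is not all of the schema, so we must add further attributes.
{A, B, C, J}⁺: C→F adds F; ABC→D adds D → {A, B, C, D, F, J}. Minimal: {B, C, J}⁺ = {B, C, F, J}; {A, C, J}⁺ = {A, C, F, J}; {A, B, J}⁺ = {A, B, J}; … — none reach the full schema.
{B, C, D, J}⁺: C→F adds F; CD→A adds A → {A, B, C, D, F, J}. Minimal: {C, D, J}⁺ = {A, C, D, F, J}; {B, D, J}⁺ = {B, D, J}; {B, C, J}⁺ = {B, C, F, J}; … — none reach the full schema.
Any other superkey contains one of these as a subset, so there are no further candidate keys.

{A, B, C, J}; {B, C, D, J}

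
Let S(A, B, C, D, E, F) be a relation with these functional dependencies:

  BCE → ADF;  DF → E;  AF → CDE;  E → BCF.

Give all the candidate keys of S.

{E}⁺: E→BCF adds B, C, F; BCE→ADF adds A, D → {A, B, C, D, E, F}.
{A, F}⁺: AF→CDE adds C, D, E; E→BCF adds B → {A, B, C, D, E, F}. Minimal: {F}⁺ = {F}; {A}⁺ = {A} — none reach the full schema.
{D, F}⁺: DF→E adds E; E→BCF adds B, C; BCE→ADF adds A → {A, B, C, D, E, F}. Minimal: {F}⁺ = {F}; {D}⁺ = {D} — none reach the full schema.
Any other superkey contains one of these as a subset, so there are no further candidate keys.

E, AF, DF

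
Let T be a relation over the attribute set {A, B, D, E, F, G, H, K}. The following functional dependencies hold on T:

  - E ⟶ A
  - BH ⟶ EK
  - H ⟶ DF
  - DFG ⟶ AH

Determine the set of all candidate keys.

BGH; BDFG

Attributes B, G never appear on any right-hand side, so every candidate key must contain {B, G}.
{B, G}⁺ = {B, G}, which is not all of the schema, so we must add further attributes.
{B, G, H}⁺: BH→EK adds E, K; H→DF adds D, F; DFG→AH adds A → {A, B, D, E, F, G, H, K}. Minimal: {G, H}⁺ = {A, D, F, G, H}; {B, H}⁺ = {A, B, D, E, F, H, K}; {B, G}⁺ = {B, G} — none reach the full schema.
{B, D, F, G}⁺: DFG→AH adds A, H; BH→EK adds E, K → {A, B, D, E, F, G, H, K}. Minimal: {D, F, G}⁺ = {A, D, F, G, H}; {B, F, G}⁺ = {B, F, G}; {B, D, G}⁺ = {B, D, G}; … — none reach the full schema.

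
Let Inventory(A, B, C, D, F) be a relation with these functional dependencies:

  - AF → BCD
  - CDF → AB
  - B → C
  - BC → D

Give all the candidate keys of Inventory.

AF; BF; CDF

Attribute F never appears on the right-hand side of any dependency, so F must belong to every candidate key.
{F}⁺ = {F}, which is not all of the schema, so we must add further attributes.
{A, F}⁺: AF→BCD adds B, C, D → {A, B, C, D, F}. Minimal: {F}⁺ = {F}; {A}⁺ = {A} — none reach the full schema.
{B, F}⁺: B→C adds C; BC→D adds D; CDF→AB adds A → {A, B, C, D, F}. Minimal: {F}⁺ = {F}; {B}⁺ = {B, C, D} — none reach the full schema.
{C, D, F}⁺: CDF→AB adds A, B → {A, B, C, D, F}. Minimal: {D, F}⁺ = {D, F}; {C, F}⁺ = {C, F}; {C, D}⁺ = {C, D} — none reach the full schema.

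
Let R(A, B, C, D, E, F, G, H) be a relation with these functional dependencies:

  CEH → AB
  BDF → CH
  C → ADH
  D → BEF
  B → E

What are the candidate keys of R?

(C, G), (D, G)

{C, G}⁺: C→ADH adds A, D, H; D→BEF adds B, E, F → {A, B, C, D, E, F, G, H}. Minimal: {G}⁺ = {G}; {C}⁺ = {A, B, C, D, E, F, H} — none reach the full schema.
{D, G}⁺: D→BEF adds B, E, F; BDF→CH adds C, H; C→ADH adds A → {A, B, C, D, E, F, G, H}. Minimal: {G}⁺ = {G}; {D}⁺ = {A, B, C, D, E, F, H} — none reach the full schema.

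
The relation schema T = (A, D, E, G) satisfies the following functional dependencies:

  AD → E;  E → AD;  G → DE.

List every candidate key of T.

Attribute G never appears on the right-hand side of any dependency, so G must belong to every candidate key.
{G}⁺ = {A, D, E, G}, which is all of the schema, so {G} is the only candidate key.

{G}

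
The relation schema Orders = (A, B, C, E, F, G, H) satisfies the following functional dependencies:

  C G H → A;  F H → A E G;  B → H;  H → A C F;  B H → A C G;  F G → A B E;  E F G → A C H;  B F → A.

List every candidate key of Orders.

{B}⁺: B→H adds H; H→ACF adds A, C, F; BH→ACG adds G; FG→ABE adds E → {A, B, C, E, F, G, H}.
{H}⁺: H→ACF adds A, C, F; FH→AEG adds E, G; FG→ABE adds B → {A, B, C, E, F, G, H}.
{F, G}⁺: FG→ABE adds A, B, E; EFG→ACH adds C, H → {A, B, C, E, F, G, H}. Minimal: {G}⁺ = {G}; {F}⁺ = {F} — none reach the full schema.

(B); (H); (F, G)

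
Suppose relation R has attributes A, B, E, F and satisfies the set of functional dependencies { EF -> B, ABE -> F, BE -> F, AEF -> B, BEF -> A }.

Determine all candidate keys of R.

Attribute E never appears on the right-hand side of any dependency, so E must belong to every candidate key.
{E}⁺ = {E}, which is not all of the schema, so we must add further attributes.
{B, E}⁺: BE→F adds F; BEF→A adds A → {A, B, E, F}.
{E, F}⁺: EF→B adds B; BEF→A adds A → {A, B, E, F}.
Any other superkey contains one of these as a subset, so there are no further candidate keys.

(B, E), (E, F)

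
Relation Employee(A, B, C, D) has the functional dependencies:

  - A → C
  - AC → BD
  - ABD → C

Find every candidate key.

{A}⁺: A→C adds C; AC→BD adds B, D → {A, B, C, D}.
No other minimal superkey exists.

A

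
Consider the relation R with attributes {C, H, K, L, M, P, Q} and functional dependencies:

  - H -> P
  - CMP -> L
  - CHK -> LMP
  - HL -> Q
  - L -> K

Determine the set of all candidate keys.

Attributes C, H never appear on any right-hand side, so every candidate key must contain {C, H}.
{C, H}⁺ = {C, H, P}, which is not all of the schema, so we must add further attributes.
{C, H, K}⁺: H→P adds P; CHK→LMP adds L, M; HL→Q adds Q → {C, H, K, L, M, P, Q}. Minimal: {H, K}⁺ = {H, K, P}; {C, K}⁺ = {C, K}; {C, H}⁺ = {C, H, P} — none reach the full schema.
{C, H, L}⁺: H→P adds P; HL→Q adds Q; L→K adds K; CHK→LMP adds M → {C, H, K, L, M, P, Q}. Minimal: {H, L}⁺ = {H, K, L, P, Q}; {C, L}⁺ = {C, K, L}; {C, H}⁺ = {C, H, P} — none reach the full schema.
{C, H, M}⁺: H→P adds P; CMP→L adds L; HL→Q adds Q; L→K adds K → {C, H, K, L, M, P, Q}. Minimal: {H, M}⁺ = {H, M, P}; {C, M}⁺ = {C, M}; {C, H}⁺ = {C, H, P} — none reach the full schema.
Any other superkey contains one of these as a subset, so there are no further candidate keys.

(C, H, K), (C, H, L), (C, H, M)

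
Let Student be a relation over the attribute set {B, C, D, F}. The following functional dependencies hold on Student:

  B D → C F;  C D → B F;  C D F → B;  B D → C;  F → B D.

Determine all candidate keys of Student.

{F}⁺: F→BD adds B, D; BD→CF adds C → {B, C, D, F}.
{B, D}⁺: BD→CF adds C, F → {B, C, D, F}. Minimal: {D}⁺ = {D}; {B}⁺ = {B} — none reach the full schema.
{C, D}⁺: CD→BF adds B, F → {B, C, D, F}. Minimal: {D}⁺ = {D}; {C}⁺ = {C} — none reach the full schema.
Any other superkey contains one of these as a subset, so there are no further candidate keys.

F, BD, CD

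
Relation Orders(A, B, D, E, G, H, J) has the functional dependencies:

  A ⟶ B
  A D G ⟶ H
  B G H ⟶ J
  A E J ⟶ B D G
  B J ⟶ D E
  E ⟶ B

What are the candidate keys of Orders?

{A, J}; {A, D, G}; {A, G, H}

Attribute A never appears on the right-hand side of any dependency, so A must belong to every candidate key.
{A}⁺ = {A, B}, which is not all of the schema, so we must add further attributes.
{A, J}⁺: A→B adds B; BJ→DE adds D, E; AEJ→BDG adds G; ADG→H adds H → {A, B, D, E, G, H, J}. Minimal: {J}⁺ = {J}; {A}⁺ = {A, B} — none reach the full schema.
{A, D, G}⁺: A→B adds B; ADG→H adds H; BGH→J adds J; BJ→DE adds E → {A, B, D, E, G, H, J}. Minimal: {D, G}⁺ = {D, G}; {A, G}⁺ = {A, B, G}; {A, D}⁺ = {A, B, D} — none reach the full schema.
{A, G, H}⁺: A→B adds B; BGH→J adds J; BJ→DE adds D, E → {A, B, D, E, G, H, J}. Minimal: {G, H}⁺ = {G, H}; {A, H}⁺ = {A, B, H}; {A, G}⁺ = {A, B, G} — none reach the full schema.
Any other superkey contains one of these as a subset, so there are no further candidate keys.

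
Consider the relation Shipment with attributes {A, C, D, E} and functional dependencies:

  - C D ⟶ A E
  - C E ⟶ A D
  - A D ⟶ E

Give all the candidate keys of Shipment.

Attribute C never appears on the right-hand side of any dependency, so C must belong to every candidate key.
{C}⁺ = {C}, which is not all of the schema, so we must add further attributes.
{C, D}⁺: CD→AE adds A, E → {A, C, D, E}. Minimal: {D}⁺ = {D}; {C}⁺ = {C} — none reach the full schema.
{C, E}⁺: CE→AD adds A, D → {A, C, D, E}. Minimal: {E}⁺ = {E}; {C}⁺ = {C} — none reach the full schema.

CD, CE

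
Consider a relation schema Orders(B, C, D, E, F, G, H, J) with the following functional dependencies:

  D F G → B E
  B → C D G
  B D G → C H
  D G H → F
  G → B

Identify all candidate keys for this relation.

Attribute J never appears on the right-hand side of any dependency, so J must belong to every candidate key.
{J}⁺ = {J}, which is not all of the schema, so we must add further attributes.
{B, J}⁺: B→CDG adds C, D, G; BDG→CH adds H; DGH→F adds F; DFG→BE adds E → {B, C, D, E, F, G, H, J}.
{G, J}⁺: G→B adds B; B→CDG adds C, D; BDG→CH adds H; DGH→F adds F; DFG→BE adds E → {B, C, D, E, F, G, H, J}.
Any other superkey contains one of these as a subset, so there are no further candidate keys.

{B, J}, {G, J}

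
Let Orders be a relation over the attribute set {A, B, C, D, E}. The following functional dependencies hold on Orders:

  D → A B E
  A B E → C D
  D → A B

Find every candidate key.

{D}⁺: D→ABE adds A, B, E; ABE→CD adds C → {A, B, C, D, E}.
{A, B, E}⁺: ABE→CD adds C, D → {A, B, C, D, E}. Minimal: {B, E}⁺ = {B, E}; {A, E}⁺ = {A, E}; {A, B}⁺ = {A, B} — none reach the full schema.
Any other superkey contains one of these as a subset, so there are no further candidate keys.

(D); (A, B, E)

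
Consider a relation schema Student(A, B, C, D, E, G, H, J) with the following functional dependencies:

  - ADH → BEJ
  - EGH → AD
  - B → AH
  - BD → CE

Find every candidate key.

{B, D, G}, {B, E, G}, {E, G, H}, {A, D, G, H}

Attribute G never appears on the right-hand side of any dependency, so G must belong to every candidate key.
{G}⁺ = {G}, which is not all of the schema, so we must add further attributes.
{B, D, G}⁺: B→AH adds A, H; BD→CE adds C, E; ADH→BEJ adds J → {A, B, C, D, E, G, H, J}.
{B, E, G}⁺: B→AH adds A, H; EGH→AD adds D; BD→CE adds C; ADH→BEJ adds J → {A, B, C, D, E, G, H, J}.
{E, G, H}⁺: EGH→AD adds A, D; ADH→BEJ adds B, J; BD→CE adds C → {A, B, C, D, E, G, H, J}.
{A, D, G, H}⁺: ADH→BEJ adds B, E, J; BD→CE adds C → {A, B, C, D, E, G, H, J}.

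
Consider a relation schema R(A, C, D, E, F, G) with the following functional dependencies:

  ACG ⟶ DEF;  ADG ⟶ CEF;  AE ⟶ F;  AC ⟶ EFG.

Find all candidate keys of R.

Attribute A never appears on the right-hand side of any dependency, so A must belong to every candidate key.
{A}⁺ = {A}, which is not all of the schema, so we must add further attributes.
{A, C}⁺: AC→EFG adds E, F, G; ACG→DEF adds D → {A, C, D, E, F, G}. Minimal: {C}⁺ = {C}; {A}⁺ = {A} — none reach the full schema.
{A, D, G}⁺: ADG→CEF adds C, E, F → {A, C, D, E, F, G}. Minimal: {D, G}⁺ = {D, G}; {A, G}⁺ = {A, G}; {A, D}⁺ = {A, D} — none reach the full schema.
Any other superkey contains one of these as a subset, so there are no further candidate keys.

{A, C}; {A, D, G}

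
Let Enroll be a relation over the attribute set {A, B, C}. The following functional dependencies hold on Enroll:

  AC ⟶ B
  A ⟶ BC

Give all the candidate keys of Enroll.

(A)

{A}⁺: A→BC adds B, C → {A, B, C}.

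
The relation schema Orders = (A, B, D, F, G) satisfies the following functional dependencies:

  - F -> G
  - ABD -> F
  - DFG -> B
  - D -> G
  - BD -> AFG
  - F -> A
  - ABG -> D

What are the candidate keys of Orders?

{B, D}, {B, F}, {D, F}, {A, B, G}

{B, D}⁺: D→G adds G; BD→AFG adds A, F → {A, B, D, F, G}. Minimal: {D}⁺ = {D, G}; {B}⁺ = {B} — none reach the full schema.
{B, F}⁺: F→G adds G; F→A adds A; ABG→D adds D → {A, B, D, F, G}. Minimal: {F}⁺ = {A, F, G}; {B}⁺ = {B} — none reach the full schema.
{D, F}⁺: F→G adds G; DFG→B adds B; BD→AFG adds A → {A, B, D, F, G}. Minimal: {F}⁺ = {A, F, G}; {D}⁺ = {D, G} — none reach the full schema.
{A, B, G}⁺: ABG→D adds D; ABD→F adds F → {A, B, D, F, G}. Minimal: {B, G}⁺ = {B, G}; {A, G}⁺ = {A, G}; {A, B}⁺ = {A, B} — none reach the full schema.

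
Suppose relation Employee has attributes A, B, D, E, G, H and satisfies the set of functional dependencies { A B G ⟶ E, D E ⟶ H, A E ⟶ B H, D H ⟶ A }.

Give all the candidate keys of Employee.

Attributes D, G never appear on any right-hand side, so every candidate key must contain {D, G}.
{D, G}⁺ = {D, G}, which is not all of the schema, so we must add further attributes.
{D, E, G}⁺: DE→H adds H; DH→A adds A; AE→BH adds B → {A, B, D, E, G, H}. Minimal: {E, G}⁺ = {E, G}; {D, G}⁺ = {D, G}; {D, E}⁺ = {A, B, D, E, H} — none reach the full schema.
{A, B, D, G}⁺: ABG→E adds E; DE→H adds H → {A, B, D, E, G, H}. Minimal: {B, D, G}⁺ = {B, D, G}; {A, D, G}⁺ = {A, D, G}; {A, B, G}⁺ = {A, B, E, G, H}; … — none reach the full schema.
{B, D, G, H}⁺: DH→A adds A; ABG→E adds E → {A, B, D, E, G, H}. Minimal: {D, G, H}⁺ = {A, D, G, H}; {B, G, H}⁺ = {B, G, H}; {B, D, H}⁺ = {A, B, D, H}; … — none reach the full schema.
Any other superkey contains one of these as a subset, so there are no further candidate keys.

{D, E, G}, {A, B, D, G}, {B, D, G, H}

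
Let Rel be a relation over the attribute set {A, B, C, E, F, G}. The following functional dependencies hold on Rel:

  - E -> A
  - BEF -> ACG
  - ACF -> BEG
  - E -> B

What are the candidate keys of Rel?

Attribute F never appears on the right-hand side of any dependency, so F must belong to every candidate key.
{F}⁺ = {F}, which is not all of the schema, so we must add further attributes.
{E, F}⁺: E→A adds A; E→B adds B; BEF→ACG adds C, G → {A, B, C, E, F, G}.
{A, C, F}⁺: ACF→BEG adds B, E, G → {A, B, C, E, F, G}.

(E, F); (A, C, F)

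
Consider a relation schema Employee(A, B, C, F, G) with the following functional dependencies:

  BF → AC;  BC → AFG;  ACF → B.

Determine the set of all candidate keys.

{B, C}⁺: BC→AFG adds A, F, G → {A, B, C, F, G}. Minimal: {C}⁺ = {C}; {B}⁺ = {B} — none reach the full schema.
{B, F}⁺: BF→AC adds A, C; BC→AFG adds G → {A, B, C, F, G}. Minimal: {F}⁺ = {F}; {B}⁺ = {B} — none reach the full schema.
{A, C, F}⁺: ACF→B adds B; BC→AFG adds G → {A, B, C, F, G}. Minimal: {C, F}⁺ = {C, F}; {A, F}⁺ = {A, F}; {A, C}⁺ = {A, C} — none reach the full schema.

(B, C); (B, F); (A, C, F)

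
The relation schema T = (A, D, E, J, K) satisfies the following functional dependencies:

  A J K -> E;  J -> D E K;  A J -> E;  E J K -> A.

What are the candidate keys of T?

{J}

Attribute J never appears on the right-hand side of any dependency, so J must belong to every candidate key.
{J}⁺ = {A, D, E, J, K}, which is all of the schema, so {J} is the only candidate key.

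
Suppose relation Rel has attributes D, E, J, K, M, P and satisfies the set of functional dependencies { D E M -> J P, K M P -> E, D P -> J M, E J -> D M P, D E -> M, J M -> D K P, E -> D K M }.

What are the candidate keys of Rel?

{E}; {D, P}; {J, M}; {K, M, P}

{E}⁺: E→DKM adds D, K, M; DEM→JP adds J, P → {D, E, J, K, M, P}.
{D, P}⁺: DP→JM adds J, M; JM→DKP adds K; KMP→E adds E → {D, E, J, K, M, P}. Minimal: {P}⁺ = {P}; {D}⁺ = {D} — none reach the full schema.
{J, M}⁺: JM→DKP adds D, K, P; KMP→E adds E → {D, E, J, K, M, P}. Minimal: {M}⁺ = {M}; {J}⁺ = {J} — none reach the full schema.
{K, M, P}⁺: KMP→E adds E; E→DKM adds D; DEM→JP adds J → {D, E, J, K, M, P}. Minimal: {M, P}⁺ = {M, P}; {K, P}⁺ = {K, P}; {K, M}⁺ = {K, M} — none reach the full schema.
Any other superkey contains one of these as a subset, so there are no further candidate keys.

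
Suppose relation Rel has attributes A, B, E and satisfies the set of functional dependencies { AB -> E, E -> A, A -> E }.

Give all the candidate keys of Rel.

Attribute B never appears on the right-hand side of any dependency, so B must belong to every candidate key.
{B}⁺ = {B}, which is not all of the schema, so we must add further attributes.
{A, B}⁺: AB→E adds E → {A, B, E}. Minimal: {B}⁺ = {B}; {A}⁺ = {A, E} — none reach the full schema.
{B, E}⁺: E→A adds A → {A, B, E}. Minimal: {E}⁺ = {A, E}; {B}⁺ = {B} — none reach the full schema.
Any other superkey contains one of these as a subset, so there are no further candidate keys.

{A, B}, {B, E}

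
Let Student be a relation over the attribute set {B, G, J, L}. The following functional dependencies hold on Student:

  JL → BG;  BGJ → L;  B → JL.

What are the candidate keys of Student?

{B}⁺: B→JL adds J, L; JL→BG adds G → {B, G, J, L}.
{J, L}⁺: JL→BG adds B, G → {B, G, J, L}. Minimal: {L}⁺ = {L}; {J}⁺ = {J} — none reach the full schema.
Any other superkey contains one of these as a subset, so there are no further candidate keys.

{B}, {J, L}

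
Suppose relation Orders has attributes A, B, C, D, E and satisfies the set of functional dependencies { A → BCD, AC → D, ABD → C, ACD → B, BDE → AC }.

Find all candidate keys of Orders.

{A, E}, {B, D, E}

Attribute E never appears on the right-hand side of any dependency, so E must belong to every candidate key.
{E}⁺ = {E}, which is not all of the schema, so we must add further attributes.
{A, E}⁺: A→BCD adds B, C, D → {A, B, C, D, E}. Minimal: {E}⁺ = {E}; {A}⁺ = {A, B, C, D} — none reach the full schema.
{B, D, E}⁺: BDE→AC adds A, C → {A, B, C, D, E}. Minimal: {D, E}⁺ = {D, E}; {B, E}⁺ = {B, E}; {B, D}⁺ = {B, D} — none reach the full schema.
Any other superkey contains one of these as a subset, so there are no further candidate keys.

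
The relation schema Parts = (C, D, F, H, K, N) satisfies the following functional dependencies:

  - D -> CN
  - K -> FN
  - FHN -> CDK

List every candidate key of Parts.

{H, K}, {D, F, H}, {F, H, N}

Attribute H never appears on the right-hand side of any dependency, so H must belong to every candidate key.
{H}⁺ = {H}, which is not all of the schema, so we must add further attributes.
{H, K}⁺: K→FN adds F, N; FHN→CDK adds C, D → {C, D, F, H, K, N}. Minimal: {K}⁺ = {F, K, N}; {H}⁺ = {H} — none reach the full schema.
{D, F, H}⁺: D→CN adds C, N; FHN→CDK adds K → {C, D, F, H, K, N}. Minimal: {F, H}⁺ = {F, H}; {D, H}⁺ = {C, D, H, N}; {D, F}⁺ = {C, D, F, N} — none reach the full schema.
{F, H, N}⁺: FHN→CDK adds C, D, K → {C, D, F, H, K, N}. Minimal: {H, N}⁺ = {H, N}; {F, N}⁺ = {F, N}; {F, H}⁺ = {F, H} — none reach the full schema.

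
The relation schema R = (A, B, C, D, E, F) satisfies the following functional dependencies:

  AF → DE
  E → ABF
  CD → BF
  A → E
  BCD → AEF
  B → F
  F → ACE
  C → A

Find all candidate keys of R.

A; B; C; E; F

{A}⁺: A→E adds E; E→ABF adds B, F; F→ACE adds C; AF→DE adds D → {A, B, C, D, E, F}.
{B}⁺: B→F adds F; F→ACE adds A, C, E; AF→DE adds D → {A, B, C, D, E, F}.
{C}⁺: C→A adds A; A→E adds E; E→ABF adds B, F; AF→DE adds D → {A, B, C, D, E, F}.
{E}⁺: E→ABF adds A, B, F; F→ACE adds C; AF→DE adds D → {A, B, C, D, E, F}.
{F}⁺: F→ACE adds A, C, E; AF→DE adds D; E→ABF adds B → {A, B, C, D, E, F}.
Any other superkey contains one of these as a subset, so there are no further candidate keys.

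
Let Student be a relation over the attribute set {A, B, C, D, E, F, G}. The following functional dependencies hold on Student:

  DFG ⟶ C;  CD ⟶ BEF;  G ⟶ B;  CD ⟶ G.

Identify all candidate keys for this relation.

{A, C, D}⁺: CD→BEF adds B, E, F; CD→G adds G → {A, B, C, D, E, F, G}.
{A, D, F, G}⁺: DFG→C adds C; CD→BEF adds B, E → {A, B, C, D, E, F, G}.
Any other superkey contains one of these as a subset, so there are no further candidate keys.

{A, C, D}, {A, D, F, G}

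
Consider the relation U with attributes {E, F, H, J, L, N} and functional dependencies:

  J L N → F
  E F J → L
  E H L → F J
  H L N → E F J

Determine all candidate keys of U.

HLN, EFHJN

Attributes H, N never appear on any right-hand side, so every candidate key must contain {H, N}.
{H, N}⁺ = {H, N}, which is not all of the schema, so we must add further attributes.
{H, L, N}⁺: HLN→EFJ adds E, F, J → {E, F, H, J, L, N}. Minimal: {L, N}⁺ = {L, N}; {H, N}⁺ = {H, N}; {H, L}⁺ = {H, L} — none reach the full schema.
{E, F, H, J, N}⁺: EFJ→L adds L → {E, F, H, J, L, N}. Minimal: {F, H, J, N}⁺ = {F, H, J, N}; {E, H, J, N}⁺ = {E, H, J, N}; {E, F, J, N}⁺ = {E, F, J, L, N}; … — none reach the full schema.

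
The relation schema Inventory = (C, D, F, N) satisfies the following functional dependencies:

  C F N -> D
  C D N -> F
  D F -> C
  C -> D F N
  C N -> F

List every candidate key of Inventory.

(C), (D, F)

{C}⁺: C→DFN adds D, F, N → {C, D, F, N}.
{D, F}⁺: DF→C adds C; C→DFN adds N → {C, D, F, N}. Minimal: {F}⁺ = {F}; {D}⁺ = {D} — none reach the full schema.
Any other superkey contains one of these as a subset, so there are no further candidate keys.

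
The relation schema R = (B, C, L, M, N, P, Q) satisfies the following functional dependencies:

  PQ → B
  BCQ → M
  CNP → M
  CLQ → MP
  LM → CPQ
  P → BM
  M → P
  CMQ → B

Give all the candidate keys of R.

Attributes L, N never appear on any right-hand side, so every candidate key must contain {L, N}.
{L, N}⁺ = {L, N}, which is not all of the schema, so we must add further attributes.
{L, M, N}⁺: LM→CPQ adds C, P, Q; P→BM adds B → {B, C, L, M, N, P, Q}. Minimal: {M, N}⁺ = {B, M, N, P}; {L, N}⁺ = {L, N}; {L, M}⁺ = {B, C, L, M, P, Q} — none reach the full schema.
{L, N, P}⁺: P→BM adds B, M; LM→CPQ adds C, Q → {B, C, L, M, N, P, Q}. Minimal: {N, P}⁺ = {B, M, N, P}; {L, P}⁺ = {B, C, L, M, P, Q}; {L, N}⁺ = {L, N} — none reach the full schema.
{C, L, N, Q}⁺: CLQ→MP adds M, P; P→BM adds B → {B, C, L, M, N, P, Q}. Minimal: {L, N, Q}⁺ = {L, N, Q}; {C, N, Q}⁺ = {C, N, Q}; {C, L, Q}⁺ = {B, C, L, M, P, Q}; … — none reach the full schema.

LMN, LNP, CLNQ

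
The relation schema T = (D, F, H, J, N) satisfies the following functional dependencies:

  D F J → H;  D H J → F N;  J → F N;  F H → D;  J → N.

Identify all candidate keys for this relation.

(D, J); (H, J)

Attribute J never appears on the right-hand side of any dependency, so J must belong to every candidate key.
{J}⁺ = {F, J, N}, which is not all of the schema, so we must add further attributes.
{D, J}⁺: J→FN adds F, N; DFJ→H adds H → {D, F, H, J, N}. Minimal: {J}⁺ = {F, J, N}; {D}⁺ = {D} — none reach the full schema.
{H, J}⁺: J→FN adds F, N; FH→D adds D → {D, F, H, J, N}. Minimal: {J}⁺ = {F, J, N}; {H}⁺ = {H} — none reach the full schema.
Any other superkey contains one of these as a subset, so there are no further candidate keys.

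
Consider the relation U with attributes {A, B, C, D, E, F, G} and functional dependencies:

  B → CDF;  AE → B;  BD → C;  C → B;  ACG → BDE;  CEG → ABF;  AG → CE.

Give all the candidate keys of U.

Attribute G never appears on the right-hand side of any dependency, so G must belong to every candidate key.
{G}⁺ = {G}, which is not all of the schema, so we must add further attributes.
{A, G}⁺: AG→CE adds C, E; AE→B adds B; ACG→BDE adds D; CEG→ABF adds F → {A, B, C, D, E, F, G}. Minimal: {G}⁺ = {G}; {A}⁺ = {A} — none reach the full schema.
{B, E, G}⁺: B→CDF adds C, D, F; CEG→ABF adds A → {A, B, C, D, E, F, G}. Minimal: {E, G}⁺ = {E, G}; {B, G}⁺ = {B, C, D, F, G}; {B, E}⁺ = {B, C, D, E, F} — none reach the full schema.
{C, E, G}⁺: C→B adds B; CEG→ABF adds A, F; B→CDF adds D → {A, B, C, D, E, F, G}. Minimal: {E, G}⁺ = {E, G}; {C, G}⁺ = {B, C, D, F, G}; {C, E}⁺ = {B, C, D, E, F} — none reach the full schema.
Any other superkey contains one of these as a subset, so there are no further candidate keys.

AG; BEG; CEG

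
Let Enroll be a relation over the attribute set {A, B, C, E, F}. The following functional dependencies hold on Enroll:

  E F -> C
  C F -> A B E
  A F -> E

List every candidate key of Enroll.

{A, F}⁺: AF→E adds E; EF→C adds C; CF→ABE adds B → {A, B, C, E, F}.
{C, F}⁺: CF→ABE adds A, B, E → {A, B, C, E, F}.
{E, F}⁺: EF→C adds C; CF→ABE adds A, B → {A, B, C, E, F}.

{A, F}, {C, F}, {E, F}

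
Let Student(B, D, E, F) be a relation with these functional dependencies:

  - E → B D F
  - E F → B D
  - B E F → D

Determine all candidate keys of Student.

Attribute E never appears on the right-hand side of any dependency, so E must belong to every candidate key.
{E}⁺ = {B, D, E, F}, which is all of the schema, so {E} is the only candidate key.

E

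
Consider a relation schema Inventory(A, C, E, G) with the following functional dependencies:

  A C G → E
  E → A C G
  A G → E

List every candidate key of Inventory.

{E}, {A, G}

{E}⁺: E→ACG adds A, C, G → {A, C, E, G}.
{A, G}⁺: AG→E adds E; E→ACG adds C → {A, C, E, G}. Minimal: {G}⁺ = {G}; {A}⁺ = {A} — none reach the full schema.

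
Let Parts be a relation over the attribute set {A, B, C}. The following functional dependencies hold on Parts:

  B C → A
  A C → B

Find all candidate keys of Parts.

Attribute C never appears on the right-hand side of any dependency, so C must belong to every candidate key.
{C}⁺ = {C}, which is not all of the schema, so we must add further attributes.
{A, C}⁺: AC→B adds B → {A, B, C}.
{B, C}⁺: BC→A adds A → {A, B, C}.
Any other superkey contains one of these as a subset, so there are no further candidate keys.

(A, C), (B, C)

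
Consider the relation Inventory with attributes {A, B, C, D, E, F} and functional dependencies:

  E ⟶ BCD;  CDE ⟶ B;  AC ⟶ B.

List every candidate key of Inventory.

{A, E, F}

Attributes A, E, F never appear on any right-hand side, so every candidate key must contain {A, E, F}.
{A, E, F}⁺ = {A, B, C, D, E, F}, which is all of the schema, so {A, E, F} is the only candidate key.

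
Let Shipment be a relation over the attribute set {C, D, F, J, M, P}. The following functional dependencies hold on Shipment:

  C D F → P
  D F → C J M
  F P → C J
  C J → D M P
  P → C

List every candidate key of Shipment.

Attribute F never appears on the right-hand side of any dependency, so F must belong to every candidate key.
{F}⁺ = {F}, which is not all of the schema, so we must add further attributes.
{D, F}⁺: DF→CJM adds C, J, M; CJ→DMP adds P → {C, D, F, J, M, P}. Minimal: {F}⁺ = {F}; {D}⁺ = {D} — none reach the full schema.
{F, P}⁺: FP→CJ adds C, J; CJ→DMP adds D, M → {C, D, F, J, M, P}. Minimal: {P}⁺ = {C, P}; {F}⁺ = {F} — none reach the full schema.
{C, F, J}⁺: CJ→DMP adds D, M, P → {C, D, F, J, M, P}. Minimal: {F, J}⁺ = {F, J}; {C, J}⁺ = {C, D, J, M, P}; {C, F}⁺ = {C, F} — none reach the full schema.
Any other superkey contains one of these as a subset, so there are no further candidate keys.

{D, F}, {F, P}, {C, F, J}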